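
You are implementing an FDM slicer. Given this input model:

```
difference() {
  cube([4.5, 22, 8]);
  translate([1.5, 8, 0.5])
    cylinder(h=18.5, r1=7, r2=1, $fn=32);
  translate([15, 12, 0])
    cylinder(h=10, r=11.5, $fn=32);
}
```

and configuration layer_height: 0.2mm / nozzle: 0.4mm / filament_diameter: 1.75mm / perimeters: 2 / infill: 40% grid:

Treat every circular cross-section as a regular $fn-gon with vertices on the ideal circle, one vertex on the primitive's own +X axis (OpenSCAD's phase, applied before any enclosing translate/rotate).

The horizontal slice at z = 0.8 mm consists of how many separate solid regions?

2

At z = 0.8 mm: the cube is present — its section is the full 4.5×22 rectangle; the cone at (1.5, 8) (r1=7→r2=1) has section circumradius 6.903 here — a regular 32-gon; the r=11.5 cylinder at (15, 12) gives a regular 32-gon of circumradius 11.5 (constant along its height); Taking the first minus the rest: starting from the 4.5×22 cube, the cone at (1.5, 8) partially overlaps it — only the 60.42 mm² overlap (of its 148.73 mm²) is removed, clipping the outline; the r=11.5 cylinder at (15, 12) partially overlaps it — only the 0.90 mm² overlap (of its 412.81 mm²) is removed, clipping the outline — 2 connected regions. The result has 2 disconnected regions.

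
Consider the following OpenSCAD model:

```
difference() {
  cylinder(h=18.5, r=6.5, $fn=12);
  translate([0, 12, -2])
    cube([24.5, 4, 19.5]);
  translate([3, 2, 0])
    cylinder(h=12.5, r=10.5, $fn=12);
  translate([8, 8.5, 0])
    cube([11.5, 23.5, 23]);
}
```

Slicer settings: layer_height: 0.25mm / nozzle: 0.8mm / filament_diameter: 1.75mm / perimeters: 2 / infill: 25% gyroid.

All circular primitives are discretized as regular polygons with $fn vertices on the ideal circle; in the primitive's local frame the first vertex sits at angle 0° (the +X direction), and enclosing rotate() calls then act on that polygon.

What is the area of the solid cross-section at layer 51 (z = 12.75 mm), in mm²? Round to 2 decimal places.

At z = 12.75 mm: the cylinder: section is a regular 12-gon, circumradius r=6.5 (area = (12/2)·6.500²·sin(360°/12) = 126.75 mm²); the cube at (0, 12) is present — its section is the full 24.5×4 rectangle (area 98.00 mm²); the cylinder at (3, 2) is not intersected at this z (z outside [0, 12.5]); the 11.5×23.5 cube at (8, 8.5) contributes its full rectangle (area 270.25 mm²); Taking the first minus the rest: starting from the r=6.5 cylinder (126.75 mm²), the 24.5×4 cube at (0, 12) misses the remaining region (no effect); the 11.5×23.5 cube at (8, 8.5) misses the remaining region (no effect) — area = 126.75 mm². Overall, the cross-section is a single solid region. Net area = 126.75 mm².

126.75 mm²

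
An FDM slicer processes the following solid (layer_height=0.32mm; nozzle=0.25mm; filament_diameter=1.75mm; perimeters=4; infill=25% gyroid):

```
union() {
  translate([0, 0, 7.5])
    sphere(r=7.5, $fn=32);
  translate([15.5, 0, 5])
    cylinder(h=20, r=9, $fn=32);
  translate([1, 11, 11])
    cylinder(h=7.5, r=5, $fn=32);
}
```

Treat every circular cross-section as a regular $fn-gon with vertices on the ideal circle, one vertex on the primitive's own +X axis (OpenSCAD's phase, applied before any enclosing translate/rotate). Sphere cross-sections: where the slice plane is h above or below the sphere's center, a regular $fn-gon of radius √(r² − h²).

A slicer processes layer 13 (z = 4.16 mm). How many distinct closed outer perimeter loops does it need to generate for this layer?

1

At z = 4.16 mm: the r=7.5 sphere contributes a regular 32-gon of circumradius √(7.5²−3.34²) = 6.715; the cylinder at (15.5, 0) does not reach this height (z outside [5, 25]); the cylinder at (1, 11) is absent (z outside [11, 18.5]); Combining (union): only the r=7.5 sphere is present, so the union is just that shape — 1 connected region. The result has 1 disconnected region.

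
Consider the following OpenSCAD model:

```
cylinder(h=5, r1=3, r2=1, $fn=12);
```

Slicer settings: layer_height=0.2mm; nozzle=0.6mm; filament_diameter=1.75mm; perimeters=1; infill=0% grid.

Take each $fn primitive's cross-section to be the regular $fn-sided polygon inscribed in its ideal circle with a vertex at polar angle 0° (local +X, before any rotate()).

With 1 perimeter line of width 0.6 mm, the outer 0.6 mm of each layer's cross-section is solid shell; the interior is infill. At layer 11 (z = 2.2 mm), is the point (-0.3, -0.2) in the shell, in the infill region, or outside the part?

At z = 2.2 mm: the cone contributes a regular 12-gon of circumradius 2.120 (interpolated between r1=3 and r2=1 at t=0.440). Overall, the cross-section is a single solid region. The nearest boundary edge runs (-1.84, -1.06)→(-1.06, -1.84); distance from the point to it = 1.69 mm. The point is inside the cross-section and 1.69 mm from the nearest boundary — more than the 0.6 mm shell width (1 × 0.6), so it's in the infill interior.

infill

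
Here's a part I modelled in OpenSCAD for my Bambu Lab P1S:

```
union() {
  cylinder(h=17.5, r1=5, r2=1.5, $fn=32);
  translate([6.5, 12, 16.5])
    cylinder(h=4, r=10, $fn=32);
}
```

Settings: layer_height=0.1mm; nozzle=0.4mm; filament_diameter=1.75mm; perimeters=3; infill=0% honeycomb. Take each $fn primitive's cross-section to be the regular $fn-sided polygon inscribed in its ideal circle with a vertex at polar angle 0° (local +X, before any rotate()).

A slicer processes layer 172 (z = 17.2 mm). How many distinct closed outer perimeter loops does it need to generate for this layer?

2

At z = 17.2 mm: the cone (r1=5→r2=1.5) has section circumradius 1.560 here — a regular 32-gon; the cylinder at (6.5, 12): section is a regular 32-gon, circumradius r=10; Taking the union: the 2 present regions are separate (no shared area or edge), so areas and boundary lengths simply add and each stays a separate island — 2 connected regions. The result has 2 disconnected regions.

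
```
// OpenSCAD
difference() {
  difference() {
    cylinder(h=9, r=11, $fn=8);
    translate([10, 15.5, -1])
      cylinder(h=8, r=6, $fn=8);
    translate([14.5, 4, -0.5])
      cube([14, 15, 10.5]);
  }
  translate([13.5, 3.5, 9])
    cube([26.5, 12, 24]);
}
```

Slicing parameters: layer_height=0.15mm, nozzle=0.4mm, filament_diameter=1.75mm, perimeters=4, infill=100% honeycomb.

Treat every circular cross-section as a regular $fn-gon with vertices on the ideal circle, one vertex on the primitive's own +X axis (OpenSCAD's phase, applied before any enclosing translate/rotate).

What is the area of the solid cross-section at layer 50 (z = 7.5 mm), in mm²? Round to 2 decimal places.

At z = 7.5 mm: the cylinder: section is a regular 8-gon, circumradius r=11 (area = (8/2)·11.000²·sin(360°/8) = 342.24 mm²); the cylinder at (10, 15.5) is not intersected at this z (z outside [-1, 7]); the 14×15 cube at (14.5, 4) contributes its full rectangle (area 210.00 mm²); Subtracting the remaining from the first: starting from the r=11 cylinder (342.24 mm²), the 14×15 cube at (14.5, 4) misses the remaining region (no effect) — area = 342.24 mm²; the cube at (13.5, 3.5) is not intersected at this z (z outside [9, 33]); Subtracting the remaining from the first: none of the subtracted shapes is present at this height, so the result so far is unchanged — area = 342.24 mm². Overall, the cross-section is a single solid region. Net area = 342.24 mm².

342.24 mm²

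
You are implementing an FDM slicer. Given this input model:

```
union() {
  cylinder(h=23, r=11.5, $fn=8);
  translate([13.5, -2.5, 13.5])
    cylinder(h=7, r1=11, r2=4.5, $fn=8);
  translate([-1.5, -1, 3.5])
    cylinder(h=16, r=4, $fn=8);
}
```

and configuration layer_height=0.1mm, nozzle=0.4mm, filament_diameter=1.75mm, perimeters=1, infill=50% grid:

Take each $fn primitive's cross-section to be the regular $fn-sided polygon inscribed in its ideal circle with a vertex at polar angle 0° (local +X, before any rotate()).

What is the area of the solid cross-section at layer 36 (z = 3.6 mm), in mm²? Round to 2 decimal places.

374.06 mm²

At z = 3.6 mm: the r=11.5 cylinder contributes a regular 8-gon of circumradius 11.5 (area = (8/2)·11.500²·sin(360°/8) = 374.06 mm²); the cone at (13.5, -2.5) is not intersected at this z (z outside [13.5, 20.5]); the cylinder at (-1.5, -1): section is a regular 8-gon, circumradius r=4 (area = (8/2)·4.000²·sin(360°/8) = 45.25 mm²); Merging all regions: the r=4 cylinder at (-1.5, -1) lies entirely inside the r=11.5 cylinder, so the union is just the r=11.5 cylinder — area = 374.06 mm². Overall, the cross-section is a single solid region. Net area = 374.06 mm².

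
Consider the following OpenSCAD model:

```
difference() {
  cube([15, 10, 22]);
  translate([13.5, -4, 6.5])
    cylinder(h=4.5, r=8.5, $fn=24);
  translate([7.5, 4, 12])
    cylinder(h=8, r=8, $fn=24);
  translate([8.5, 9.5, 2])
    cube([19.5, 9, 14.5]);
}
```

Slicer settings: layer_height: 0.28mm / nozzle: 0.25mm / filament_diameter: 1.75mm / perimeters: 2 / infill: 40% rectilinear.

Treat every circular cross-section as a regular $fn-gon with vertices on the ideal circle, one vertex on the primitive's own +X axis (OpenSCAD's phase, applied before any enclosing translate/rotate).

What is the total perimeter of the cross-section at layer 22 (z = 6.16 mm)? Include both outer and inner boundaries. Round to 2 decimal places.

At z = 6.16 mm: the cube (footprint 15×10) is included at this height (perimeter 50.00 mm); the cylinder at (13.5, -4) is absent (z outside [6.5, 11]); the cylinder at (7.5, 4) is absent (z outside [12, 20]); the 19.5×9 cube at (8.5, 9.5) contributes its full rectangle (perimeter 57.00 mm); Taking the first minus the rest: starting from the 15×10 cube, the 19.5×9 cube at (8.5, 9.5) partially overlaps it — only the 3.25 mm² overlap (of its 175.50 mm²) is removed, clipping the outline — boundary = 50.00 mm. Overall, the cross-section is a single solid region. Total boundary length (outer) = 50.00 mm.

50.00 mm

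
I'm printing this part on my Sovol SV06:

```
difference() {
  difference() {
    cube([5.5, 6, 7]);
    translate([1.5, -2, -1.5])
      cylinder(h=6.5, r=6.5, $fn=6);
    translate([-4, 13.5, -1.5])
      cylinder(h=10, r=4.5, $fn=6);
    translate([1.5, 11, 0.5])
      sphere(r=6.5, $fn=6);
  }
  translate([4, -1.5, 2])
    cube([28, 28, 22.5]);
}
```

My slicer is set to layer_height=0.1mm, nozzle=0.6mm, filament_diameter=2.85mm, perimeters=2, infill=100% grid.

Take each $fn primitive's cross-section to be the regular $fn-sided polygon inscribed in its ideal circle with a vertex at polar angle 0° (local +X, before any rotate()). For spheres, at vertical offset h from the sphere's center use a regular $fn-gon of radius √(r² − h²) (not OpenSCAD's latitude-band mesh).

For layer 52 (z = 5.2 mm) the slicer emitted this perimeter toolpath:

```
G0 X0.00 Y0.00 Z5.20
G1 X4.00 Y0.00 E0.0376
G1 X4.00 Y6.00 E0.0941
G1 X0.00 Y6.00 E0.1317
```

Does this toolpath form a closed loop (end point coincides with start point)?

no

Start point (G0): (0.00, 0.00). End point (last G1): the path does not return to the start — open.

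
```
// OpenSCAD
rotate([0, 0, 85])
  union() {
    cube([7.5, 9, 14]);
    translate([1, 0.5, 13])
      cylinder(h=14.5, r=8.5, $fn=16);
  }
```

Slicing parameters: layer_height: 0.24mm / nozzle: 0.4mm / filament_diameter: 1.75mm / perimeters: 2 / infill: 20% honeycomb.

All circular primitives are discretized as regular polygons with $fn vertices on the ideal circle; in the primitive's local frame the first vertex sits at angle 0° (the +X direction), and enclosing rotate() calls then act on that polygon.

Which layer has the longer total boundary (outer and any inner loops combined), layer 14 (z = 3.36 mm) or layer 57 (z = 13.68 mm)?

Layer 14 (z = 3.36): the 7.5×9 cube contributes its full rectangle (perimeter 33.00 mm); the cylinder at (1, 0.5) does not reach this height (z outside [13, 27.5]); Merging all regions: only the 7.5×9 cube is present, so the union is just that shape — boundary = 33.00 mm; (whole slice rotated 85° about Z — lengths, areas and connectivity unchanged). So its perimeter = 33.00 mm. Layer 57 (z = 13.68): the cube (footprint 7.5×9) is included at this height (perimeter 33.00 mm); the r=8.5 cylinder at (1, 0.5) contributes a regular 16-gon of circumradius 8.5 (perimeter = 2·16·8.500·sin(180°/16) = 53.06 mm); Taking the union: the regions partially overlap (shared area 60.63 mm²), so the edge portions inside another operand are dropped and the merged outline is re-measured after clipping — boundary = 55.45 mm; (rotated 85° about Z; rotation is an isometry so areas/perimeters/island counts are preserved). So its perimeter = 55.45 mm. Layer 57 is larger (55.45 vs 33.00 mm).

layer 57 (z = 13.68 mm)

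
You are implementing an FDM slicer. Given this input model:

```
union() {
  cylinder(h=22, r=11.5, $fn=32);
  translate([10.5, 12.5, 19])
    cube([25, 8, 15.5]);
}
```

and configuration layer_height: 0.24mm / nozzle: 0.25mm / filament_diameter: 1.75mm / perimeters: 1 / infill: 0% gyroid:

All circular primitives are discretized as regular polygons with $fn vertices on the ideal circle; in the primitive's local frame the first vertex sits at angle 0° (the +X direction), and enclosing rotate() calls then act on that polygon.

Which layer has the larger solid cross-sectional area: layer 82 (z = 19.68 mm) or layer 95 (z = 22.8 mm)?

layer 82 (z = 19.68 mm)

Layer 82 (z = 19.68): the cylinder: section is a regular 32-gon, circumradius r=11.5 (area = (32/2)·11.500²·sin(360°/32) = 412.81 mm²); the cube at (10.5, 12.5) is present — its section is the full 25×8 rectangle (area 200.00 mm²); Taking the union: the 2 present regions are separate (no shared area or edge), so areas and boundary lengths simply add and each stays a separate island — area = 612.81 mm². So its area = 612.81 mm². Layer 95 (z = 22.8): the cylinder is not intersected at this z (z outside [0, 22]); the 25×8 cube at (10.5, 12.5) contributes its full rectangle (area 200.00 mm²); Combining (union): only the 25×8 cube at (10.5, 12.5) is present, so the union is just that shape — area = 200.00 mm². So its area = 200.00 mm². Layer 82 is larger (612.81 vs 200.00 mm²).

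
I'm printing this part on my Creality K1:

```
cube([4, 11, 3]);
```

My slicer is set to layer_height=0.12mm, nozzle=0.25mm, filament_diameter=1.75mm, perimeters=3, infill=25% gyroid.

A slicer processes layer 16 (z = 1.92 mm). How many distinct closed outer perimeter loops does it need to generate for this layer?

1

At z = 1.92 mm: the cube is present — its section is the full 4×11 rectangle. The result has 1 disconnected region.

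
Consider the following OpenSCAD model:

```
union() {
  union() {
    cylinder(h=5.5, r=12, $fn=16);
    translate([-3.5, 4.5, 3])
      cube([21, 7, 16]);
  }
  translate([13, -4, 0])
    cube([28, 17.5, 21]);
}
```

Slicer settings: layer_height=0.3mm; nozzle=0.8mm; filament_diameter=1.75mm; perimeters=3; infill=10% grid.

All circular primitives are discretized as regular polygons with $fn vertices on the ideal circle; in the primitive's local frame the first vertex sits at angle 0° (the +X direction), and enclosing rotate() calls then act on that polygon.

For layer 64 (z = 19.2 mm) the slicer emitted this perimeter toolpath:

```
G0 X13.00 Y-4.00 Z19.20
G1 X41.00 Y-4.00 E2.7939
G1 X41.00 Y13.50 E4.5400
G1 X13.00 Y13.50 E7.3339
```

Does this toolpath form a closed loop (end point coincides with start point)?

no

Start point (G0): (13.00, -4.00). End point (last G1): the path does not return to the start — open.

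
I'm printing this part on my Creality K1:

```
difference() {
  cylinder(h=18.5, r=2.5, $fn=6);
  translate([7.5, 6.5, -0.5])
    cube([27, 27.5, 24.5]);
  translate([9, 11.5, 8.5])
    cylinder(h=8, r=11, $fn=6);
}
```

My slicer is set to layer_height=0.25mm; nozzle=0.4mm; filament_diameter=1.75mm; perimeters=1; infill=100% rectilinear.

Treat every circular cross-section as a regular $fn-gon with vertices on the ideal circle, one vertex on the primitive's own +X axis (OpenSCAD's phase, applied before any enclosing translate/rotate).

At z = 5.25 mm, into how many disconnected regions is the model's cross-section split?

At z = 5.25 mm: the r=2.5 cylinder gives a regular 6-gon of circumradius 2.5 (constant along its height); the 27×27.5 cube at (7.5, 6.5) contributes its full rectangle; the cylinder at (9, 11.5) is not intersected at this z (z outside [8.5, 16.5]); After the difference (first − rest): starting from the r=2.5 cylinder, the 27×27.5 cube at (7.5, 6.5) misses the remaining region (no effect) — 1 connected region. The result has 1 disconnected region.

1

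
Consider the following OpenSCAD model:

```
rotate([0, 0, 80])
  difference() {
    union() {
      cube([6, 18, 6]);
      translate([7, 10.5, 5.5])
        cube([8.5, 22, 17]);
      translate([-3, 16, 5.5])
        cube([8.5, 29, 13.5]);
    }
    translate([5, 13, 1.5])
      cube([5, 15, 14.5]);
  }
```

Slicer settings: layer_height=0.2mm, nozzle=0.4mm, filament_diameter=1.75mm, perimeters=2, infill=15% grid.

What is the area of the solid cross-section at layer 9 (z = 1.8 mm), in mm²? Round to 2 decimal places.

103.00 mm²

At z = 1.8 mm: the cube is present — its section is the full 6×18 rectangle (area 108.00 mm²); the cube at (7, 10.5) does not reach this height (z outside [5.5, 22.5]); the cube at (-3, 16) does not reach this height (z outside [5.5, 19]); Combining (union): only the 6×18 cube is present, so the union is just that shape — area = 108.00 mm²; the 5×15 cube at (5, 13) contributes its full rectangle (area 75.00 mm²); Taking the first minus the rest: starting from that combined region (108.00 mm²), the 5×15 cube at (5, 13) partially overlaps it — only the 5.00 mm² overlap (of its 75.00 mm²) is removed, clipping the outline — area = 103.00 mm²; (rotated 80° about Z; rotation is an isometry so areas/perimeters/island counts are preserved). Overall, the cross-section is a single solid region. Net area = 103.00 mm².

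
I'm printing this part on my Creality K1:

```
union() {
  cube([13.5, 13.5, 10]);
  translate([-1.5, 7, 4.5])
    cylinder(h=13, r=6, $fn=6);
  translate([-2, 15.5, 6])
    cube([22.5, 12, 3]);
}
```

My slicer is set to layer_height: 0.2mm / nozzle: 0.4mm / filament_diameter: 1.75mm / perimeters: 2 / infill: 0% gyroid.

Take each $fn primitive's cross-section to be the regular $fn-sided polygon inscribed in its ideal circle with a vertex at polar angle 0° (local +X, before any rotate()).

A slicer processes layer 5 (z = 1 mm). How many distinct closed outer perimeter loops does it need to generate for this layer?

At z = 1 mm: the cube (footprint 13.5×13.5) is included at this height; the cylinder at (-1.5, 7) is absent (z outside [4.5, 17.5]); the cube at (-2, 15.5) is not intersected at this z (z outside [6, 9]); Taking the union: only the 13.5×13.5 cube is present, so the union is just that shape — 1 connected region. The result has 1 disconnected region.

1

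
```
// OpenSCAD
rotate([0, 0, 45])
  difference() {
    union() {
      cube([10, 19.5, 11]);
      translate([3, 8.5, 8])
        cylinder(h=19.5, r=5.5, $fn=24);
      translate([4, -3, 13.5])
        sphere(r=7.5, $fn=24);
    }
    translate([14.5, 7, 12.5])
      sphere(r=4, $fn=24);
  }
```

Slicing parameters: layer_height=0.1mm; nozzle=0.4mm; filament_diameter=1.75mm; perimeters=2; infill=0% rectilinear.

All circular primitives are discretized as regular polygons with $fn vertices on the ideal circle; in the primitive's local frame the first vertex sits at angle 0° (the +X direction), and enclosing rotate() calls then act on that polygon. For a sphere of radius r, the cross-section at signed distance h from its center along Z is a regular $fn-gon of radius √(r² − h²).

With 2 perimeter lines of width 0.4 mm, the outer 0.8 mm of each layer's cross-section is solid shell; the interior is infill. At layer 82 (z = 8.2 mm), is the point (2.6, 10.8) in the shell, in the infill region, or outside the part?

shell

At z = 8.2 mm: the cube is present — its section is the full 10×19.5 rectangle; the r=5.5 cylinder at (3, 8.5) gives a regular 24-gon of circumradius 5.5 (constant along its height); the r=7.5 sphere at (4, -3) contributes a regular 24-gon of circumradius √(7.5²−5.3²) = 5.307; Combining (union): the regions partially overlap (shared area 91.86 mm²), so overlapping operands fuse into one piece — 1 connected region; the sphere at (14.5, 7) does not reach this height (|z−center|=4.300 > r=4); After the difference (first − rest): none of the subtracted shapes is present at this height, so the result so far is unchanged — 1 connected region; (whole slice rotated 45° about Z — lengths, areas and connectivity unchanged). Overall, the cross-section is a single solid region. Undo the 45° rotation: the query point maps to (9.475, 5.798) in the un-rotated model frame. The nearest boundary edge runs (10.00, 19.50)→(10.00, 0.00); distance from the point to it = 0.52 mm. The point is inside the cross-section, 0.52 mm from the nearest boundary — within the 0.8 mm shell band (2 × 0.4).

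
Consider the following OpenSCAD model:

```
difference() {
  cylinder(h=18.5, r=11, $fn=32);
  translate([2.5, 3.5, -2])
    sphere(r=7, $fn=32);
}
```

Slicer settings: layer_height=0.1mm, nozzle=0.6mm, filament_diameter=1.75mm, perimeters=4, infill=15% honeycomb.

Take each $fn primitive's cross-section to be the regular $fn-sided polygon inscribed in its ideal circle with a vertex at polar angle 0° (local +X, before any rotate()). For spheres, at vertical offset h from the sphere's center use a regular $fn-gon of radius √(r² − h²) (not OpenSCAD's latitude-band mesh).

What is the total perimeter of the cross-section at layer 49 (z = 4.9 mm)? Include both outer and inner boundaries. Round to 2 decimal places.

At z = 4.9 mm: the r=11 cylinder gives a regular 32-gon of circumradius 11 (constant along its height) (perimeter = 2·32·11.000·sin(180°/32) = 69.00 mm); the r=7 sphere at (2.5, 3.5) slices to a regular 32-gon of circumradius 1.179 (√(r²−h²) with h=6.9 from center) (perimeter = 2·32·1.179·sin(180°/32) = 7.40 mm); After the difference (first − rest): starting from the r=11 cylinder, the r=7 sphere at (2.5, 3.5) lies wholly inside it (removes its full 4.34 mm² and its 7.40 mm outline becomes a hole wall) — boundary (outer + 1 inner loop) = 76.40 mm. Overall, the cross-section is one region with 1 hole. Total boundary length (outer + inner) = 76.40 mm.

76.40 mm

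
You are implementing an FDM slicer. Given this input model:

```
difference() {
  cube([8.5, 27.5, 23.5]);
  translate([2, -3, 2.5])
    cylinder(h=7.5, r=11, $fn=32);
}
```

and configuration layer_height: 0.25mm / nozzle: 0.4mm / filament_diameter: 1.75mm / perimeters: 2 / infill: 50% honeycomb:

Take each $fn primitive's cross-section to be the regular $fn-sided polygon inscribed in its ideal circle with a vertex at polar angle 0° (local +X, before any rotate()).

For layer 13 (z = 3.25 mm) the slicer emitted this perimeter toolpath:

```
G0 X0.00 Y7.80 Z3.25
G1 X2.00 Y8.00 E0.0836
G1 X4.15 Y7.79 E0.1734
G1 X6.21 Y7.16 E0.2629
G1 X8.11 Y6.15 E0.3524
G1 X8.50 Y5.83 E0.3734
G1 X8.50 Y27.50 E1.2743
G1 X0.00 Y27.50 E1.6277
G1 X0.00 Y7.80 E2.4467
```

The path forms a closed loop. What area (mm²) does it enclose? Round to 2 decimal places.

170.60 mm²

Apply the shoelace formula to the sequence of (X, Y) vertices; enclosed area = 170.60 mm².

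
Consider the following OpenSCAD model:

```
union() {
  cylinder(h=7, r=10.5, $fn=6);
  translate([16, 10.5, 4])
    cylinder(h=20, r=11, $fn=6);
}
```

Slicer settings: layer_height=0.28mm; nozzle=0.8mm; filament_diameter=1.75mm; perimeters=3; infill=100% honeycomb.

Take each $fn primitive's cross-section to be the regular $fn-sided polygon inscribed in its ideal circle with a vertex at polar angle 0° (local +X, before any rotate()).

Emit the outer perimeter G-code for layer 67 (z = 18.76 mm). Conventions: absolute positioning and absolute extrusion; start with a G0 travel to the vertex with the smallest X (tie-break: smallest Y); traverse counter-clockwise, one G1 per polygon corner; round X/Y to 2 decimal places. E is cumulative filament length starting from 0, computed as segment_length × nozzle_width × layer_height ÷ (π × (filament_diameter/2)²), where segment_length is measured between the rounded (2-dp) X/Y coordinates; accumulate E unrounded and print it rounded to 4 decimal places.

G0 X5.00 Y10.50 Z18.76
G1 X10.50 Y0.97 E1.0247
G1 X21.50 Y0.97 E2.0491
G1 X27.00 Y10.50 E3.0738
G1 X21.50 Y20.03 E4.0985
G1 X10.50 Y20.03 E5.1230
G1 X5.00 Y10.50 E6.1477

At z = 18.76 mm: the cylinder does not reach this height (z outside [0, 7]); the cylinder at (16, 10.5): section is a regular 6-gon, circumradius r=11; Taking the union: only the r=11 cylinder at (16, 10.5) is present, so the union is just that shape — 1 connected region. The outline is a single polygon with 6 vertices. Extrusion per mm of travel: 0.8 × 0.28 / (π × 0.875²) = 0.093128. Accumulating E over each segment gives final E = 6.1477.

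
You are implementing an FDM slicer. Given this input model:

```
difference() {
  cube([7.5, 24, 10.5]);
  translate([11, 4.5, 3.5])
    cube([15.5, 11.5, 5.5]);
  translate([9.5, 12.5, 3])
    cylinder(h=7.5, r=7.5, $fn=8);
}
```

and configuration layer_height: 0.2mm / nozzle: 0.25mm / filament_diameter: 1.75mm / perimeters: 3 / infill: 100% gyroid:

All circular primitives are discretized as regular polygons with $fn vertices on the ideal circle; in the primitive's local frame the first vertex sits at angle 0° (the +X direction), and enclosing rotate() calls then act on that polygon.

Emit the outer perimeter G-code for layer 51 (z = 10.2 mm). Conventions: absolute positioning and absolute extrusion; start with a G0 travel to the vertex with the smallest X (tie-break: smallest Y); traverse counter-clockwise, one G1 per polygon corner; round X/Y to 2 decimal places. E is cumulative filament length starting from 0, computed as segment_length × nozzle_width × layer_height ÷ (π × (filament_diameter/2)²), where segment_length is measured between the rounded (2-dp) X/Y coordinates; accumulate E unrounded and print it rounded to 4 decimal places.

At z = 10.2 mm: the cube (footprint 7.5×24) is included at this height; the cube at (11, 4.5) is not intersected at this z (z outside [3.5, 9]); the cylinder at (9.5, 12.5): section is a regular 8-gon, circumradius r=7.5; Taking the first minus the rest: starting from the 7.5×24 cube, the r=7.5 cylinder at (9.5, 12.5) partially overlaps it — only the 51.21 mm² overlap (of its 159.10 mm²) is removed, clipping the outline — 1 connected region. The outline is a single polygon with 9 vertices. Extrusion per mm of travel: 0.25 × 0.2 / (π × 0.875²) = 0.020788. Accumulating E over each segment gives final E = 1.4194.

G0 X0.00 Y0.00 Z10.20
G1 X7.50 Y0.00 E0.1559
G1 X7.50 Y5.83 E0.2771
G1 X4.20 Y7.20 E0.3514
G1 X2.00 Y12.50 E0.4707
G1 X4.20 Y17.80 E0.5900
G1 X7.50 Y19.17 E0.6642
G1 X7.50 Y24.00 E0.7646
G1 X0.00 Y24.00 E0.9205
G1 X0.00 Y0.00 E1.4194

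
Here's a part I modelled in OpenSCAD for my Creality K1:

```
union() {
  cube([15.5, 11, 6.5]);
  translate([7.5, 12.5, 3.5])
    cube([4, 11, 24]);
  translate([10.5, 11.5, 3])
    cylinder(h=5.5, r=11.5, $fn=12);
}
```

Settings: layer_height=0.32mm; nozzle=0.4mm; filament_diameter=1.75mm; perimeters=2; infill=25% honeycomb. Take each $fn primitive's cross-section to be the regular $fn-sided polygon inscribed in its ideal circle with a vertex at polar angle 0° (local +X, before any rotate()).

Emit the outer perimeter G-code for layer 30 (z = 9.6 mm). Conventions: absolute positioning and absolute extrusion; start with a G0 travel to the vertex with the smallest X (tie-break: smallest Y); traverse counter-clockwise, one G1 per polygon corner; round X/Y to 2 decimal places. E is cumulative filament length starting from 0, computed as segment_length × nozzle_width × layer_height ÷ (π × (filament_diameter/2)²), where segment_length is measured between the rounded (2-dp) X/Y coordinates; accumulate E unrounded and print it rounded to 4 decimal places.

G0 X7.50 Y12.50 Z9.60
G1 X11.50 Y12.50 E0.2129
G1 X11.50 Y23.50 E0.7982
G1 X7.50 Y23.50 E1.0111
G1 X7.50 Y12.50 E1.5965

At z = 9.6 mm: the cube is absent (z outside [0, 6.5]); the cube at (7.5, 12.5) is present — its section is the full 4×11 rectangle; the cylinder at (10.5, 11.5) is not intersected at this z (z outside [3, 8.5]); Merging all regions: only the 4×11 cube at (7.5, 12.5) is present, so the union is just that shape — 1 connected region. The outline is a single polygon with 4 vertices. Extrusion per mm of travel: 0.4 × 0.32 / (π × 0.875²) = 0.053216. Accumulating E over each segment gives final E = 1.5965.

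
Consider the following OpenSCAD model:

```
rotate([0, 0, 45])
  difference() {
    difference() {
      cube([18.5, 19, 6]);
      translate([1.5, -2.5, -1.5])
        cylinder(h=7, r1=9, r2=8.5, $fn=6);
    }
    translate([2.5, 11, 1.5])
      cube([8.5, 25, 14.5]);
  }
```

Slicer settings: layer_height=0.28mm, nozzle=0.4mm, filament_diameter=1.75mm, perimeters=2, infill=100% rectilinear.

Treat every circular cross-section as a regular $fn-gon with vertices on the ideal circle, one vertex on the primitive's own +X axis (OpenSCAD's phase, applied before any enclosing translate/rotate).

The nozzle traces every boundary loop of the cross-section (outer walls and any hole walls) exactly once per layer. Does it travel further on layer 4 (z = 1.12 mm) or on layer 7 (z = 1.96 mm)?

layer 7 (z = 1.96 mm)

Layer 4 (z = 1.12): the cube (footprint 18.5×19) is included at this height (perimeter 75.00 mm); the cone at (1.5, -2.5) (r1=9→r2=8.5) has section circumradius 8.813 here — a regular 6-gon (perimeter = 2·6·8.813·sin(180°/6) = 52.88 mm); Subtracting the remaining from the first: starting from the 18.5×19 cube, the cone at (1.5, -2.5) partially overlaps it — only the 37.92 mm² overlap (of its 201.78 mm²) is removed, clipping the outline — boundary = 72.83 mm; the cube at (2.5, 11) is absent (z outside [1.5, 16]); Subtracting the remaining from the first: none of the subtracted shapes is present at this height, so that combined region is unchanged — boundary = 72.83 mm; (rotated 45° about Z; rotation is an isometry so areas/perimeters/island counts are preserved). So its perimeter = 72.83 mm. Layer 7 (z = 1.96): the 18.5×19 cube contributes its full rectangle (perimeter 75.00 mm); the cone at (1.5, -2.5) contributes a regular 6-gon of circumradius 8.753 (interpolated between r1=9 and r2=8.5 at t=0.494) (perimeter = 2·6·8.753·sin(180°/6) = 52.52 mm); Subtracting the remaining from the first: starting from the 18.5×19 cube, the cone at (1.5, -2.5) partially overlaps it — only the 37.30 mm² overlap (of its 199.05 mm²) is removed, clipping the outline — boundary = 72.85 mm; the 8.5×25 cube at (2.5, 11) contributes its full rectangle (perimeter 67.00 mm); Taking the first minus the rest: starting from that combined region, the 8.5×25 cube at (2.5, 11) partially overlaps it — only the 68.00 mm² overlap (of its 212.50 mm²) is removed, clipping the outline — boundary = 88.85 mm; (whole slice rotated 45° about Z — lengths, areas and connectivity unchanged). So its perimeter = 88.85 mm. Layer 7 is larger (88.85 vs 72.83 mm).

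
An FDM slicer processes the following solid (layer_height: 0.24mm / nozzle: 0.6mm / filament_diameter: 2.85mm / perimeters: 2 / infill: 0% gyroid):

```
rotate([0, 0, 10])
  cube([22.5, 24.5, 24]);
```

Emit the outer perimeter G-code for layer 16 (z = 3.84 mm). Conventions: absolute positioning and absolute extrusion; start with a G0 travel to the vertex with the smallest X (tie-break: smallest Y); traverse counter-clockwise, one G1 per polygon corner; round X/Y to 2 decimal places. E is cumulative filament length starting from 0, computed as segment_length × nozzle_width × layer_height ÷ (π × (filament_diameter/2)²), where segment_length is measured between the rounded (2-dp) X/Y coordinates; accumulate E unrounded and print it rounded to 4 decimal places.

G0 X-4.25 Y24.13 Z3.84
G1 X0.00 Y0.00 E0.5531
G1 X22.16 Y3.91 E1.0610
G1 X17.90 Y28.03 E1.6139
G1 X-4.25 Y24.13 E2.1216

At z = 3.84 mm: the cube is present — its section is the full 22.5×24.5 rectangle; (rotated 10° about Z; rotation is an isometry so areas/perimeters/island counts are preserved). The outline is a single polygon with 4 vertices. Extrusion per mm of travel: 0.6 × 0.24 / (π × 1.425²) = 0.022573. Accumulating E over each segment gives final E = 2.1216.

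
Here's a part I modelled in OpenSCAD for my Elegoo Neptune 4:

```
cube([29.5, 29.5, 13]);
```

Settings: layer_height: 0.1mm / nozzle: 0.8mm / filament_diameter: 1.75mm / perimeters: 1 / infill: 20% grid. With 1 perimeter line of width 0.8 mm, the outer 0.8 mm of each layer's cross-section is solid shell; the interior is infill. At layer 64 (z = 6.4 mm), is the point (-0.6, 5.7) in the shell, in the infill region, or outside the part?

outside

At z = 6.4 mm: the 29.5×29.5 cube contributes its full rectangle. Overall, the cross-section is a single solid region. The nearest boundary edge runs (0.00, 29.50)→(0.00, 0.00); distance from the point to it = 0.60 mm. The point is not inside any of the regions above, so it lies outside the cross-section (0.60 mm from the nearest boundary).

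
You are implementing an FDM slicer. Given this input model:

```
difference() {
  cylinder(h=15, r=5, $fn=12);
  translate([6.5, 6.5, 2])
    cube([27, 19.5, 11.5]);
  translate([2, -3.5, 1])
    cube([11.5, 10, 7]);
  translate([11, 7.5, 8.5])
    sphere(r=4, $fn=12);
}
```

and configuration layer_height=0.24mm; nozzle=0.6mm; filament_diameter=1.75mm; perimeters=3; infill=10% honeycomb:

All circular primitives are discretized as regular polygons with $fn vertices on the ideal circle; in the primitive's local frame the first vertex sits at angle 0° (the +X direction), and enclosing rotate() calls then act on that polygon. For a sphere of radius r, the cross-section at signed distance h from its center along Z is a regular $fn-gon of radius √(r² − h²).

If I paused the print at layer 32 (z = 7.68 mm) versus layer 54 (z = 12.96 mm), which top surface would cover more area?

layer 54 (z = 12.96 mm)

Layer 32 (z = 7.68): the r=5 cylinder gives a regular 12-gon of circumradius 5 (constant along its height) (area = (12/2)·5.000²·sin(360°/12) = 75.00 mm²); the cube at (6.5, 6.5) (footprint 27×19.5) is included at this height (area 526.50 mm²); the 11.5×10 cube at (2, -3.5) contributes its full rectangle (area 115.00 mm²); the r=4 sphere at (11, 7.5) slices to a regular 12-gon of circumradius 3.915 (√(r²−h²) with h=0.82 from center) (area = (12/2)·3.915²·sin(360°/12) = 45.98 mm²); Taking the first minus the rest: starting from the r=5 cylinder (75.00 mm²), the 27×19.5 cube at (6.5, 6.5) misses the remaining region (no effect); the 11.5×10 cube at (2, -3.5) partially overlaps it — only the 17.78 mm² overlap (of its 115.00 mm²) is removed, clipping the outline; the r=4 sphere at (11, 7.5) misses the remaining region (no effect) — area = 57.22 mm². So its area = 57.22 mm². Layer 54 (z = 12.96): the r=5 cylinder contributes a regular 12-gon of circumradius 5 (area = (12/2)·5.000²·sin(360°/12) = 75.00 mm²); the cube at (6.5, 6.5) is present — its section is the full 27×19.5 rectangle (area 526.50 mm²); the cube at (2, -3.5) is not intersected at this z (z outside [1, 8]); the sphere at (11, 7.5) does not reach this height (|z−center|=4.460 > r=4); After the difference (first − rest): starting from the r=5 cylinder (75.00 mm²), the 27×19.5 cube at (6.5, 6.5) misses the remaining region (no effect) — area = 75.00 mm². So its area = 75.00 mm². Layer 54 is larger (75.00 vs 57.22 mm²).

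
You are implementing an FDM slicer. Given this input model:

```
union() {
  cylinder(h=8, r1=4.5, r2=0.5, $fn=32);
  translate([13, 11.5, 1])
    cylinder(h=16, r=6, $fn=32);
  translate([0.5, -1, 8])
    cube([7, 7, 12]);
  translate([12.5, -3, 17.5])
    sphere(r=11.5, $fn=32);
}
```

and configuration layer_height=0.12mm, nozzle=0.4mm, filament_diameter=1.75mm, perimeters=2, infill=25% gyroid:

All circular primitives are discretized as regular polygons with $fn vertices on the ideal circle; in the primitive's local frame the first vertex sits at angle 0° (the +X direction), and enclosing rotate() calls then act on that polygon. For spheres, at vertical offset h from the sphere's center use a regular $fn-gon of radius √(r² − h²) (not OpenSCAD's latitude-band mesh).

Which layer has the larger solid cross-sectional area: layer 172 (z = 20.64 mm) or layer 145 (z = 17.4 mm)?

layer 145 (z = 17.4 mm)

Layer 172 (z = 20.64): the cone is absent (z outside [0, 8]); the cylinder at (13, 11.5) does not reach this height (z outside [1, 17]); the cube at (0.5, -1) is absent (z outside [8, 20]); the r=11.5 sphere at (12.5, -3) contributes a regular 32-gon of circumradius √(11.5²−3.14²) = 11.063 (area = (32/2)·11.063²·sin(360°/32) = 382.03 mm²); Taking the union: only the r=11.5 sphere at (12.5, -3) is present, so the union is just that shape — area = 382.03 mm². So its area = 382.03 mm². Layer 145 (z = 17.4): the cone is absent (z outside [0, 8]); the cylinder at (13, 11.5) is absent (z outside [1, 17]); the cube at (0.5, -1) is present — its section is the full 7×7 rectangle (area 49.00 mm²); the sphere at (12.5, -3): section is a regular 32-gon, circumradius = √(r²−h²) = √(11.5²−0.1²) = 11.500 (area = (32/2)·11.500²·sin(360°/32) = 412.78 mm²); Combining (union): the regions partially overlap — summed areas 461.78 mm² minus the doubly-counted overlap 33.46 mm² gives 428.32 mm² — area = 428.32 mm². So its area = 428.32 mm². Layer 145 is larger (428.32 vs 382.03 mm²).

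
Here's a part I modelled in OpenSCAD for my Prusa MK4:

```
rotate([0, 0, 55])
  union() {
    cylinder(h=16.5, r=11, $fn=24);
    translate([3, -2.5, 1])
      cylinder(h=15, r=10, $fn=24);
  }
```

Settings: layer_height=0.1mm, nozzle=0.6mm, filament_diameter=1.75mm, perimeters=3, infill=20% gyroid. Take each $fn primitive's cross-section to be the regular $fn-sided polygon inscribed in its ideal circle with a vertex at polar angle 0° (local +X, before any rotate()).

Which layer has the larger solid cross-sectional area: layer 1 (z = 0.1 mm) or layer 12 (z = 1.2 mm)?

layer 12 (z = 1.2 mm)

Layer 1 (z = 0.1): the r=11 cylinder gives a regular 24-gon of circumradius 11 (constant along its height) (area = (24/2)·11.000²·sin(360°/24) = 375.81 mm²); the cylinder at (3, -2.5) is not intersected at this z (z outside [1, 16]); Merging all regions: only the r=11 cylinder is present, so the union is just that shape — area = 375.81 mm²; (rotated 55° about Z; rotation is an isometry so areas/perimeters/island counts are preserved). So its area = 375.81 mm². Layer 12 (z = 1.2): the cylinder: section is a regular 24-gon, circumradius r=11 (area = (24/2)·11.000²·sin(360°/24) = 375.81 mm²); the cylinder at (3, -2.5): section is a regular 24-gon, circumradius r=10 (area = (24/2)·10.000²·sin(360°/24) = 310.58 mm²); Taking the union: the regions partially overlap — summed areas 686.39 mm² minus the doubly-counted overlap 259.39 mm² gives 427.00 mm² — area = 427.00 mm²; (rotated 55° about Z; rotation is an isometry so areas/perimeters/island counts are preserved). So its area = 427.00 mm². Layer 12 is larger (427.00 vs 375.81 mm²).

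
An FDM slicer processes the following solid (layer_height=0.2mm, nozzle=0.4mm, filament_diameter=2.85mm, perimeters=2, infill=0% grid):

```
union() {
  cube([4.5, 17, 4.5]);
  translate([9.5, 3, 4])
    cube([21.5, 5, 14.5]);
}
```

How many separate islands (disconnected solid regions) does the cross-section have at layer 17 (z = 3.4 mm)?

At z = 3.4 mm: the 4.5×17 cube contributes its full rectangle; the cube at (9.5, 3) does not reach this height (z outside [4, 18.5]); Taking the union: only the 4.5×17 cube is present, so the union is just that shape — 1 connected region. Overall, the cross-section is a single solid region. Island count = 1.

1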